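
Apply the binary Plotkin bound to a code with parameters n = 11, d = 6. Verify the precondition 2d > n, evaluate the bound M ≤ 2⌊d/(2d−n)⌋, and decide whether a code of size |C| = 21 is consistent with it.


Plotkin bound M ≤ 12; given |C| = 21 > bound (violated).

Check applicability: 2d = 12, n = 11.
2d − n = 1 > 0, so Plotkin applies.
Compute d/(2d−n) = 6/1 ≈ 6.0000.
⌊d/(2d−n)⌋ = 6.
Plotkin bound: M ≤ 2·6 = 12.
Given |C| = 21, check: VIOLATED.
This |C| is above the Plotkin bound, so no binary code with n = 11, d = 6 and 21 codewords exists.


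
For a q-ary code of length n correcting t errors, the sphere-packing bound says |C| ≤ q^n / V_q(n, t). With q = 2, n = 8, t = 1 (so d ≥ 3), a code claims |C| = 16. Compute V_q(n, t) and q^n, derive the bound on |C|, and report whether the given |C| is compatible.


V_q(n, t) = 9, q^n = 256, Hamming bound = 28, |C| = 16 ≤ bound (satisfied).

Step 1: Compute V_q(n, t) = Σ_{j=0}^1 C(n, j) (q−1)^j.
  j = 0: C(8,0)·(1)^0 = 1·1 = 1.
  j = 1: C(8,1)·(1)^1 = 8·1 = 8.
  V_q(n, t) = 1 + 8 = 9.
Step 2: q^n = 2^8 = 256.
Step 3: Hamming bound ⌊q^n / V_q(n,t)⌋ = ⌊256/9⌋ = 28.
Step 4: Compare |C| = 16 to 28: satisfied.
The claimed |C| lies below the Hamming bound.


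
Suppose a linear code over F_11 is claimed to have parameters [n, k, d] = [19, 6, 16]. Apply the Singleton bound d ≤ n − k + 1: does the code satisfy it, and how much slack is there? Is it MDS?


Singleton RHS = n − k + 1 = 14, slack = -2, bound violated (no such code; not MDS).

Singleton bound: d ≤ n − k + 1.
Here n = 19, k = 6, so n − k + 1 = 14.
Given d = 16, check d ≤ 14: NO.
Slack = (n − k + 1) − d = -2.
The slack is negative: d = 16 exceeds n − k + 1 = 14 by 2, so the Singleton bound is violated and no linear [19, 6, 16]_11 code can exist. In particular it is not MDS (MDS requires d = n − k + 1 exactly).
Description: the claimed parameters are [19, 6, 16]_11; such a code would be impossible (violates the Singleton bound).


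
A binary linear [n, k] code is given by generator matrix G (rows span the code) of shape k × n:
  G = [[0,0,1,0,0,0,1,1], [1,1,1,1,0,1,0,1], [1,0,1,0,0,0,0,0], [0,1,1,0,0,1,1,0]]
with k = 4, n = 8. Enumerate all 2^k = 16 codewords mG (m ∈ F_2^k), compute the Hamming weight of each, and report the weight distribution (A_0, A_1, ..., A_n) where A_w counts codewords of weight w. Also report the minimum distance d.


Weight distribution: A_0 = 1, A_1 = 1, A_2 = 1, A_3 = 4, A_4 = 5, A_5 = 3, A_6 = 1. Minimum distance d = 1.

Enumerate all 2^4 = 16 messages m ∈ F_2^4.
For each, compute codeword c = mG in F_2^8, then tally its weight.
  m = 0000 → c = 00000000, weight = 0.
  m = 1000 → c = 00100011, weight = 3.
  m = 0100 → c = 11110101, weight = 6.
  m = 1100 → c = 11010110, weight = 5.
  m = 0010 → c = 10100000, weight = 2.
  m = 1010 → c = 10000011, weight = 3.
  m = 0110 → c = 01010101, weight = 4.
  m = 1110 → c = 01110110, weight = 5.
  m = 0001 → c = 01100110, weight = 4.
  m = 1001 → c = 01000101, weight = 3.
  m = 0101 → c = 10010011, weight = 4.
  m = 1101 → c = 10110000, weight = 3.
  m = 0011 → c = 11000110, weight = 4.
  m = 1011 → c = 11100101, weight = 5.
  m = 0111 → c = 00110011, weight = 4.
  m = 1111 → c = 00010000, weight = 1.
Tally weights:
  weight 0: 1 codewords.
  weight 1: 1 codewords.
  weight 2: 1 codewords.
  weight 3: 4 codewords.
  weight 4: 5 codewords.
  weight 5: 3 codewords.
  weight 6: 1 codewords.
Minimum distance d = smallest w > 0 with A_w > 0 = 1.
Sanity: Σ A_w = 16 = 2^4 = 16 ✓.


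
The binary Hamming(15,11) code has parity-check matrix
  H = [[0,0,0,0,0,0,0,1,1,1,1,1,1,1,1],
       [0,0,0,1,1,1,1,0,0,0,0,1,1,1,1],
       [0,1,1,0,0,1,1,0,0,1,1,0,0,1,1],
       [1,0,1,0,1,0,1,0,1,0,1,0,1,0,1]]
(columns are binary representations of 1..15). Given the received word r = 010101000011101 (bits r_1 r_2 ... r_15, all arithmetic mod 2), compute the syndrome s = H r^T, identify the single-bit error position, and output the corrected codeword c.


s = (0, 1, 0, 1)^T, error position = 5, corrected codeword c = 010111000011101

Compute s = H r^T mod 2 one row at a time:
  s_1 = 0 + 0 + 0 + 1 + 1 + 1 + 0 + 1 = 4 ≡ 0 (mod 2).
  s_2 = 1 + 0 + 1 + 0 + 1 + 1 + 0 + 1 = 5 ≡ 1 (mod 2).
  s_3 = 1 + 0 + 1 + 0 + 0 + 1 + 0 + 1 = 4 ≡ 0 (mod 2).
  s_4 = 0 + 0 + 0 + 0 + 0 + 1 + 1 + 1 = 3 ≡ 1 (mod 2).
s = (0, 1, 0, 1)^T — this equals column 5 of H (binary 0101), so error is at position 5.
Correct: flip bit 5 of r = 010101000011101 to get c = 010111000011101.


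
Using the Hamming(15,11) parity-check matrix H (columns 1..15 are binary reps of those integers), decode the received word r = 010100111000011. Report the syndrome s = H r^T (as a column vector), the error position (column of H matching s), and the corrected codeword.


s = (0, 0, 0, 1)^T, error position = 1, corrected codeword c = 110100111000011

Compute s = H r^T mod 2 one row at a time:
  s_1 = 1 + 1 + 0 + 0 + 0 + 0 + 1 + 1 = 4 ≡ 0 (mod 2).
  s_2 = 1 + 0 + 0 + 1 + 0 + 0 + 1 + 1 = 4 ≡ 0 (mod 2).
  s_3 = 1 + 0 + 0 + 1 + 0 + 0 + 1 + 1 = 4 ≡ 0 (mod 2).
  s_4 = 0 + 0 + 0 + 1 + 1 + 0 + 0 + 1 = 3 ≡ 1 (mod 2).
s = (0, 0, 0, 1)^T — this equals column 1 of H (binary 0001), so error is at position 1.
Correct: flip bit 1 of r = 010100111000011 to get c = 110100111000011.


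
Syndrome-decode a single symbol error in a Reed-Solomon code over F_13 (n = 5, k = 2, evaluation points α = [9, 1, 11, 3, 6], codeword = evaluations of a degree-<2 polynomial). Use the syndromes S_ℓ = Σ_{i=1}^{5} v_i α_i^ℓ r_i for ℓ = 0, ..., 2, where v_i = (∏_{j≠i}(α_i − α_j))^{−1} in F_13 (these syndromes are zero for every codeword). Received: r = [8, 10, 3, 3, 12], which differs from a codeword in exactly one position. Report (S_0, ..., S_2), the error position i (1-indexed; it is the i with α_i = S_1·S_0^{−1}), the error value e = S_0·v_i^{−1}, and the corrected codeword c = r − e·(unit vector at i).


S = (4, 5, 3), error at position 3, error magnitude e = 2, c = [8, 10, 1, 3, 12].

Step 1: column multipliers v_i = (∏_{j≠i}(α_i − α_j))^{−1} mod 13.
  i = 1 (α = 9): (9−1)(9−11)(9−3)(9−6) = 8·(−2)·6·3 = −288 ≡ 11, so v_1 = 11^{−1} = 6 (mod 13).
  i = 2 (α = 1): (1−9)(1−11)(1−3)(1−6) = (−8)·(−10)·(−2)·(−5) = 800 ≡ 7, so v_2 = 7^{−1} = 2 (mod 13).
  i = 3 (α = 11): (11−9)(11−1)(11−3)(11−6) = 2·10·8·5 = 800 ≡ 7, so v_3 = 7^{−1} = 2 (mod 13).
  i = 4 (α = 3): (3−9)(3−1)(3−11)(3−6) = (−6)·2·(−8)·(−3) = −288 ≡ 11, so v_4 = 11^{−1} = 6 (mod 13).
  i = 5 (α = 6): (6−9)(6−1)(6−11)(6−3) = (−3)·5·(−5)·3 = 225 ≡ 4, so v_5 = 4^{−1} = 10 (mod 13).
  v = [6, 2, 2, 6, 10].
Step 2: syndromes of r = [8, 10, 3, 3, 12] (all sums mod 13).
  S_0 = Σ v_i r_i = 6·8 + 2·10 + 2·3 + 6·3 + 10·12 = 212 ≡ 4.
  S_1 = Σ v_i α_i r_i = 6·9·8 + 2·1·10 + 2·11·3 + 6·3·3 + 10·6·12 = 1292 ≡ 5.
  α_i^2 mod 13 = [3, 1, 4, 9, 10].
  S_2 = Σ v_i α_i^2 r_i = 6·3·8 + 2·1·10 + 2·4·3 + 6·9·3 + 10·10·12 = 1550 ≡ 3.
  S = (4, 5, 3) ≠ 0, so r is not a codeword (an error is present).
Step 3: locate the error. For a single error e at position i, S_ℓ = v_i·e·α_i^ℓ, so α_err = S_1/S_0.
  S_0^{−1} = 4^{−1} = 10 (mod 13), so α_err = 5·10 = 50 ≡ 11 = α_3. Error position i = 3.
  Consistency check: S_2/S_1 = 3·8 = 24 ≡ 11 = α_err ✓ (single-error assumption holds).
Step 4: error magnitude e = S_0/v_3 = S_0·∏_{j≠3}(α_3 − α_j) = 4·7 = 28 ≡ 2 (mod 13).
Step 5: correct position 3: c_3 = r_3 − e = 3 − 2 ≡ 1 (mod 13). Hence c = [8, 10, 1, 3, 12].
  Check: interpolating c through the α_i gives m(x) = 7 + 3·x (degree < 2) with m(α_i) = c_i for every i, so c is indeed a codeword.


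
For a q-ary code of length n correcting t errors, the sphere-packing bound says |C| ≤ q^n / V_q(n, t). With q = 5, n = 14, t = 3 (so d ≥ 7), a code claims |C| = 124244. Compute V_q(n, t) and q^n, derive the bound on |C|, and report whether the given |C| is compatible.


V_q(n, t) = 24809, q^n = 6103515625, Hamming bound = 246020, |C| = 124244 ≤ bound (satisfied).

Step 1: Compute V_q(n, t) = Σ_{j=0}^3 C(n, j) (q−1)^j.
  j = 0: C(14,0)·(4)^0 = 1·1 = 1.
  j = 1: C(14,1)·(4)^1 = 14·4 = 56.
  j = 2: C(14,2)·(4)^2 = 91·16 = 1456.
  j = 3: C(14,3)·(4)^3 = 364·64 = 23296.
  V_q(n, t) = 1 + 56 + 1456 + 23296 = 24809.
Step 2: q^n = 5^14 = 6103515625.
Step 3: Hamming bound ⌊q^n / V_q(n,t)⌋ = ⌊6103515625/24809⌋ = 246020.
Step 4: Compare |C| = 124244 to 246020: satisfied.
The claimed |C| lies below the Hamming bound.


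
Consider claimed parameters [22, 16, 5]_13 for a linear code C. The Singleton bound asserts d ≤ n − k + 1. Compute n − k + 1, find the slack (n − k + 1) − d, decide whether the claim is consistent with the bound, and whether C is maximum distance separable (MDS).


Singleton RHS = n − k + 1 = 7, slack = 2, bound satisfied, not MDS.

Singleton bound: d ≤ n − k + 1.
Here n = 22, k = 16, so n − k + 1 = 7.
Given d = 5, check d ≤ 7: YES.
Slack = (n − k + 1) − d = 2.
The code is NOT MDS (slack = 2 > 0).
Description: the claimed parameters are [22, 16, 5]_13; such a code would be non-MDS.


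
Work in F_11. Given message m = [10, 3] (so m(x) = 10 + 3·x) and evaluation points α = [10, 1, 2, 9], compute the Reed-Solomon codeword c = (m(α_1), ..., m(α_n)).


c = [7, 2, 5, 4]

Message polynomial: m(x) = 10 + 3·x (mod 11).
For each evaluation point α_i, compute m(α_i) mod 11:
  α_1 = 10: Horner steps 3 → 7, so m(10) = 7.
  α_2 = 1: Horner steps 3 → 2, so m(1) = 2.
  α_3 = 2: Horner steps 3 → 5, so m(2) = 5.
  α_4 = 9: Horner steps 3 → 4, so m(9) = 4.
Codeword c = [7, 2, 5, 4] ∈ F_11^4.


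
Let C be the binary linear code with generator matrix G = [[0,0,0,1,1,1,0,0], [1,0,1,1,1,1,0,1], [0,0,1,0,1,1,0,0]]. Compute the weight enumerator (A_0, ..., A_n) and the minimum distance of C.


Weight distribution: A_0 = 1, A_2 = 1, A_3 = 4, A_4 = 1, A_6 = 1. Minimum distance d = 2.

Enumerate all 2^3 = 8 messages m ∈ F_2^3.
For each, compute codeword c = mG in F_2^8, then tally its weight.
  m = 000 → c = 00000000, weight = 0.
  m = 100 → c = 00011100, weight = 3.
  m = 010 → c = 10111101, weight = 6.
  m = 110 → c = 10100001, weight = 3.
  m = 001 → c = 00101100, weight = 3.
  m = 101 → c = 00110000, weight = 2.
  m = 011 → c = 10010001, weight = 3.
  m = 111 → c = 10001101, weight = 4.
Tally weights:
  weight 0: 1 codewords.
  weight 2: 1 codewords.
  weight 3: 4 codewords.
  weight 4: 1 codewords.
  weight 6: 1 codewords.
Minimum distance d = smallest w > 0 with A_w > 0 = 2.
Sanity: Σ A_w = 8 = 2^3 = 8 ✓.


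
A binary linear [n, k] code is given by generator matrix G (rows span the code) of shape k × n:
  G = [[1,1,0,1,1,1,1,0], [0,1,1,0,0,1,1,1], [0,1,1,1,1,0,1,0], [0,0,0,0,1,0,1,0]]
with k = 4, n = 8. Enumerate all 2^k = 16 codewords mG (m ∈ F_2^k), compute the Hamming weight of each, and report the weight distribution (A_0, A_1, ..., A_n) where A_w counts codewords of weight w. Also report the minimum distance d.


Weight distribution: A_0 = 1, A_2 = 1, A_3 = 2, A_4 = 5, A_5 = 6, A_6 = 1. Minimum distance d = 2.

Enumerate all 2^4 = 16 messages m ∈ F_2^4.
For each, compute codeword c = mG in F_2^8, then tally its weight.
  m = 0000 → c = 00000000, weight = 0.
  m = 1000 → c = 11011110, weight = 6.
  m = 0100 → c = 01100111, weight = 5.
  m = 1100 → c = 10111001, weight = 5.
  m = 0010 → c = 01111010, weight = 5.
  m = 1010 → c = 10100100, weight = 3.
  m = 0110 → c = 00011101, weight = 4.
  m = 1110 → c = 11000011, weight = 4.
  m = 0001 → c = 00001010, weight = 2.
  m = 1001 → c = 11010100, weight = 4.
  m = 0101 → c = 01101101, weight = 5.
  m = 1101 → c = 10110011, weight = 5.
  m = 0011 → c = 01110000, weight = 3.
  m = 1011 → c = 10101110, weight = 5.
  m = 0111 → c = 00010111, weight = 4.
  m = 1111 → c = 11001001, weight = 4.
Tally weights:
  weight 0: 1 codewords.
  weight 2: 1 codewords.
  weight 3: 2 codewords.
  weight 4: 5 codewords.
  weight 5: 6 codewords.
  weight 6: 1 codewords.
Minimum distance d = smallest w > 0 with A_w > 0 = 2.
Sanity: Σ A_w = 16 = 2^4 = 16 ✓.


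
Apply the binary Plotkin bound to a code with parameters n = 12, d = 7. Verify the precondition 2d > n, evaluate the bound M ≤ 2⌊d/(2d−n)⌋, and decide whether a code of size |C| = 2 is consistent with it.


Plotkin bound M ≤ 6; given |C| = 2 ≤ bound (satisfied).

Check applicability: 2d = 14, n = 12.
2d − n = 2 > 0, so Plotkin applies.
Compute d/(2d−n) = 7/2 ≈ 3.5000.
⌊d/(2d−n)⌋ = 3.
Plotkin bound: M ≤ 2·3 = 6.
Given |C| = 2, check: satisfied.
This |C| is below the Plotkin bound.


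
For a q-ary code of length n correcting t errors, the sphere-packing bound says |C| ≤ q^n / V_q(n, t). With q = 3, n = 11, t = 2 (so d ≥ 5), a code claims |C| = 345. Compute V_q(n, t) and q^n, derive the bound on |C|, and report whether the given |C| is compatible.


V_q(n, t) = 243, q^n = 177147, Hamming bound = 729, |C| = 345 ≤ bound (satisfied).

Step 1: Compute V_q(n, t) = Σ_{j=0}^2 C(n, j) (q−1)^j.
  j = 0: C(11,0)·(2)^0 = 1·1 = 1.
  j = 1: C(11,1)·(2)^1 = 11·2 = 22.
  j = 2: C(11,2)·(2)^2 = 55·4 = 220.
  V_q(n, t) = 1 + 22 + 220 = 243.
Step 2: q^n = 3^11 = 177147.
Step 3: Hamming bound ⌊q^n / V_q(n,t)⌋ = ⌊177147/243⌋ = 729.
Step 4: Compare |C| = 345 to 729: satisfied.
The claimed |C| lies below the Hamming bound.


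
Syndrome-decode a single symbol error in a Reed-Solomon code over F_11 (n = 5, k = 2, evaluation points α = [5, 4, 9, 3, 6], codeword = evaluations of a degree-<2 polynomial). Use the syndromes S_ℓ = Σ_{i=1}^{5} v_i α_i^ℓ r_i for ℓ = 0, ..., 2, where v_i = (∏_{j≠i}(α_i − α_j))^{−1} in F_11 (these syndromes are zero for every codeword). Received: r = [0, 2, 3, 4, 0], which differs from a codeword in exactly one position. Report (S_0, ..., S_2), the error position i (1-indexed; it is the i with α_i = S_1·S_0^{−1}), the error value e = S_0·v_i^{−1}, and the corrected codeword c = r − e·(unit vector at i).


S = (6, 3, 7), error at position 5, error magnitude e = 2, c = [0, 2, 3, 4, 9].

Step 1: column multipliers v_i = (∏_{j≠i}(α_i − α_j))^{−1} mod 11.
  i = 1 (α = 5): (5−4)(5−9)(5−3)(5−6) = 1·(−4)·2·(−1) = 8 ≡ 8, so v_1 = 8^{−1} = 7 (mod 11).
  i = 2 (α = 4): (4−5)(4−9)(4−3)(4−6) = (−1)·(−5)·1·(−2) = −10 ≡ 1, so v_2 = 1^{−1} = 1 (mod 11).
  i = 3 (α = 9): (9−5)(9−4)(9−3)(9−6) = 4·5·6·3 = 360 ≡ 8, so v_3 = 8^{−1} = 7 (mod 11).
  i = 4 (α = 3): (3−5)(3−4)(3−9)(3−6) = (−2)·(−1)·(−6)·(−3) = 36 ≡ 3, so v_4 = 3^{−1} = 4 (mod 11).
  i = 5 (α = 6): (6−5)(6−4)(6−9)(6−3) = 1·2·(−3)·3 = −18 ≡ 4, so v_5 = 4^{−1} = 3 (mod 11).
  v = [7, 1, 7, 4, 3].
Step 2: syndromes of r = [0, 2, 3, 4, 0] (all sums mod 11).
  S_0 = Σ v_i r_i = 7·0 + 1·2 + 7·3 + 4·4 + 3·0 = 39 ≡ 6.
  S_1 = Σ v_i α_i r_i = 7·5·0 + 1·4·2 + 7·9·3 + 4·3·4 + 3·6·0 = 245 ≡ 3.
  α_i^2 mod 11 = [3, 5, 4, 9, 3].
  S_2 = Σ v_i α_i^2 r_i = 7·3·0 + 1·5·2 + 7·4·3 + 4·9·4 + 3·3·0 = 238 ≡ 7.
  S = (6, 3, 7) ≠ 0, so r is not a codeword (an error is present).
Step 3: locate the error. For a single error e at position i, S_ℓ = v_i·e·α_i^ℓ, so α_err = S_1/S_0.
  S_0^{−1} = 6^{−1} = 2 (mod 11), so α_err = 3·2 = 6 ≡ 6 = α_5. Error position i = 5.
  Consistency check: S_2/S_1 = 7·4 = 28 ≡ 6 = α_err ✓ (single-error assumption holds).
Step 4: error magnitude e = S_0/v_5 = S_0·∏_{j≠5}(α_5 − α_j) = 6·4 = 24 ≡ 2 (mod 11).
Step 5: correct position 5: c_5 = r_5 − e = 0 − 2 ≡ 9 (mod 11). Hence c = [0, 2, 3, 4, 9].
  Check: interpolating c through the α_i gives m(x) = 10 + 9·x (degree < 2) with m(α_i) = c_i for every i, so c is indeed a codeword.


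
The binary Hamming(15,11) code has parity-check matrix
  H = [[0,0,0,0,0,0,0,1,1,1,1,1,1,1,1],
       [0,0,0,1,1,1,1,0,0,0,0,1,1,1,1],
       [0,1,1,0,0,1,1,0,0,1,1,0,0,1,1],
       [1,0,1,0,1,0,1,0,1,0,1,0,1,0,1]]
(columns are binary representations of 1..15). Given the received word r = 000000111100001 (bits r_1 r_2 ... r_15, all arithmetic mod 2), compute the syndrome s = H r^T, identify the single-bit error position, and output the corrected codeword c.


s = (0, 0, 1, 1)^T, error position = 3, corrected codeword c = 001000111100001

Compute s = H r^T mod 2 one row at a time:
  s_1 = 1 + 1 + 1 + 0 + 0 + 0 + 0 + 1 = 4 ≡ 0 (mod 2).
  s_2 = 0 + 0 + 0 + 1 + 0 + 0 + 0 + 1 = 2 ≡ 0 (mod 2).
  s_3 = 0 + 0 + 0 + 1 + 1 + 0 + 0 + 1 = 3 ≡ 1 (mod 2).
  s_4 = 0 + 0 + 0 + 1 + 1 + 0 + 0 + 1 = 3 ≡ 1 (mod 2).
s = (0, 0, 1, 1)^T — this equals column 3 of H (binary 0011), so error is at position 3.
Correct: flip bit 3 of r = 000000111100001 to get c = 001000111100001.


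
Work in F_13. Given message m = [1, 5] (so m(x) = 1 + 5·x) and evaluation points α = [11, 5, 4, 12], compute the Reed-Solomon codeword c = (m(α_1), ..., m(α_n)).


c = [4, 0, 8, 9]

Message polynomial: m(x) = 1 + 5·x (mod 13).
For each evaluation point α_i, compute m(α_i) mod 13:
  α_1 = 11: Horner steps 5 → 4, so m(11) = 4.
  α_2 = 5: Horner steps 5 → 0, so m(5) = 0.
  α_3 = 4: Horner steps 5 → 8, so m(4) = 8.
  α_4 = 12: Horner steps 5 → 9, so m(12) = 9.
Codeword c = [4, 0, 8, 9] ∈ F_13^4.


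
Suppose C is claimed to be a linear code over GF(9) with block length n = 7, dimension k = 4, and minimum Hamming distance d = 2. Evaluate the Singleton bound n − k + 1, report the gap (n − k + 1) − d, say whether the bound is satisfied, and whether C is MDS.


Singleton RHS = n − k + 1 = 4, slack = 2, bound satisfied, not MDS.

Singleton bound: d ≤ n − k + 1.
Here n = 7, k = 4, so n − k + 1 = 4.
Given d = 2, check d ≤ 4: YES.
Slack = (n − k + 1) − d = 2.
The code is NOT MDS (slack = 2 > 0).
Description: the claimed parameters are [7, 4, 2]_9; such a code would be non-MDS.


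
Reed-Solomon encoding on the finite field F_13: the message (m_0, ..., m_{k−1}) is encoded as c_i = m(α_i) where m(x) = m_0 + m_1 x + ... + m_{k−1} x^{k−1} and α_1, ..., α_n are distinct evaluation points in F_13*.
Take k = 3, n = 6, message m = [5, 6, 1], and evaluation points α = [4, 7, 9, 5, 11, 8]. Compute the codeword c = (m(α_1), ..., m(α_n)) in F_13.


c = [6, 5, 10, 8, 10, 0]

Message polynomial: m(x) = 5 + 6·x + 1·x^2 (mod 13).
For each evaluation point α_i, compute m(α_i) mod 13:
  α_1 = 4: Horner steps 1 → 10 → 6, so m(4) = 6.
  α_2 = 7: Horner steps 1 → 0 → 5, so m(7) = 5.
  α_3 = 9: Horner steps 1 → 2 → 10, so m(9) = 10.
  α_4 = 5: Horner steps 1 → 11 → 8, so m(5) = 8.
  α_5 = 11: Horner steps 1 → 4 → 10, so m(11) = 10.
  α_6 = 8: Horner steps 1 → 1 → 0, so m(8) = 0.
Codeword c = [6, 5, 10, 8, 10, 0] ∈ F_13^6.


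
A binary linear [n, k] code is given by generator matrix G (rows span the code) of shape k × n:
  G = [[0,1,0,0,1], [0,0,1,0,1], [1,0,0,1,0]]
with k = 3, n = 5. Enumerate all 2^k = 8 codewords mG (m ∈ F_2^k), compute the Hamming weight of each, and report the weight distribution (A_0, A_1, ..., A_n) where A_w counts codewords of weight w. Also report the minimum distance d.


Weight distribution: A_0 = 1, A_2 = 4, A_4 = 3. Minimum distance d = 2.

Enumerate all 2^3 = 8 messages m ∈ F_2^3.
For each, compute codeword c = mG in F_2^5, then tally its weight.
  m = 000 → c = 00000, weight = 0.
  m = 100 → c = 01001, weight = 2.
  m = 010 → c = 00101, weight = 2.
  m = 110 → c = 01100, weight = 2.
  m = 001 → c = 10010, weight = 2.
  m = 101 → c = 11011, weight = 4.
  m = 011 → c = 10111, weight = 4.
  m = 111 → c = 11110, weight = 4.
Tally weights:
  weight 0: 1 codewords.
  weight 2: 4 codewords.
  weight 4: 3 codewords.
Minimum distance d = smallest w > 0 with A_w > 0 = 2.
Sanity: Σ A_w = 8 = 2^3 = 8 ✓.


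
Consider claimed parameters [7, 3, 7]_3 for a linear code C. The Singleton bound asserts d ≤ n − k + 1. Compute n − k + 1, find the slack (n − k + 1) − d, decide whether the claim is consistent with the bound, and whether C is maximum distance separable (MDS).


Singleton RHS = n − k + 1 = 5, slack = -2, bound violated (no such code; not MDS).

Singleton bound: d ≤ n − k + 1.
Here n = 7, k = 3, so n − k + 1 = 5.
Given d = 7, check d ≤ 5: NO.
Slack = (n − k + 1) − d = -2.
The slack is negative: d = 7 exceeds n − k + 1 = 5 by 2, so the Singleton bound is violated and no linear [7, 3, 7]_3 code can exist. In particular it is not MDS (MDS requires d = n − k + 1 exactly).
Description: the claimed parameters are [7, 3, 7]_3; such a code would be impossible (violates the Singleton bound).


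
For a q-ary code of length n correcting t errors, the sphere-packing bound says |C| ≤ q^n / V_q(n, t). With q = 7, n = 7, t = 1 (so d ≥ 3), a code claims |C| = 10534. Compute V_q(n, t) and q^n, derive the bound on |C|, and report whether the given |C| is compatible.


V_q(n, t) = 43, q^n = 823543, Hamming bound = 19152, |C| = 10534 ≤ bound (satisfied).

Step 1: Compute V_q(n, t) = Σ_{j=0}^1 C(n, j) (q−1)^j.
  j = 0: C(7,0)·(6)^0 = 1·1 = 1.
  j = 1: C(7,1)·(6)^1 = 7·6 = 42.
  V_q(n, t) = 1 + 42 = 43.
Step 2: q^n = 7^7 = 823543.
Step 3: Hamming bound ⌊q^n / V_q(n,t)⌋ = ⌊823543/43⌋ = 19152.
Step 4: Compare |C| = 10534 to 19152: satisfied.
The claimed |C| lies below the Hamming bound.


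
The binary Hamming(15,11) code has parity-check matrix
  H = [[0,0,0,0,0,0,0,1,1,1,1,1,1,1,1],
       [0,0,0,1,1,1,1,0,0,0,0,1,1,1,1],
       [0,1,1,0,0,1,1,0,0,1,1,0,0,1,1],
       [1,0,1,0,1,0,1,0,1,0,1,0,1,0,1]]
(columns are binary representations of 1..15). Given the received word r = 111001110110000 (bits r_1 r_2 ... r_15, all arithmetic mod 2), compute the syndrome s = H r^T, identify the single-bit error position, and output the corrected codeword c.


s = (1, 0, 0, 0)^T, error position = 8, corrected codeword c = 111001100110000

Compute s = H r^T mod 2 one row at a time:
  s_1 = 1 + 0 + 1 + 1 + 0 + 0 + 0 + 0 = 3 ≡ 1 (mod 2).
  s_2 = 0 + 0 + 1 + 1 + 0 + 0 + 0 + 0 = 2 ≡ 0 (mod 2).
  s_3 = 1 + 1 + 1 + 1 + 1 + 1 + 0 + 0 = 6 ≡ 0 (mod 2).
  s_4 = 1 + 1 + 0 + 1 + 0 + 1 + 0 + 0 = 4 ≡ 0 (mod 2).
s = (1, 0, 0, 0)^T — this equals column 8 of H (binary 1000), so error is at position 8.
Correct: flip bit 8 of r = 111001110110000 to get c = 111001100110000.


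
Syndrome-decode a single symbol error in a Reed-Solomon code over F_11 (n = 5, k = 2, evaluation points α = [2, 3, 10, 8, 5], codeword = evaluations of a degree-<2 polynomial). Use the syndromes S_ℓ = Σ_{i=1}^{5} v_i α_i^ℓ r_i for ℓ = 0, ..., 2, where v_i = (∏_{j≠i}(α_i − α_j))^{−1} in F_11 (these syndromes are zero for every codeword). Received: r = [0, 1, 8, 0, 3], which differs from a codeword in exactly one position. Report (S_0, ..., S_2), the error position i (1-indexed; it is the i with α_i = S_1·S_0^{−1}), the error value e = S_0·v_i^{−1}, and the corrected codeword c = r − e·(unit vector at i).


S = (7, 1, 8), error at position 4, error magnitude e = 5, c = [0, 1, 8, 6, 3].

Step 1: column multipliers v_i = (∏_{j≠i}(α_i − α_j))^{−1} mod 11.
  i = 1 (α = 2): (2−3)(2−10)(2−8)(2−5) = (−1)·(−8)·(−6)·(−3) = 144 ≡ 1, so v_1 = 1^{−1} = 1 (mod 11).
  i = 2 (α = 3): (3−2)(3−10)(3−8)(3−5) = 1·(−7)·(−5)·(−2) = −70 ≡ 7, so v_2 = 7^{−1} = 8 (mod 11).
  i = 3 (α = 10): (10−2)(10−3)(10−8)(10−5) = 8·7·2·5 = 560 ≡ 10, so v_3 = 10^{−1} = 10 (mod 11).
  i = 4 (α = 8): (8−2)(8−3)(8−10)(8−5) = 6·5·(−2)·3 = −180 ≡ 7, so v_4 = 7^{−1} = 8 (mod 11).
  i = 5 (α = 5): (5−2)(5−3)(5−10)(5−8) = 3·2·(−5)·(−3) = 90 ≡ 2, so v_5 = 2^{−1} = 6 (mod 11).
  v = [1, 8, 10, 8, 6].
Step 2: syndromes of r = [0, 1, 8, 0, 3] (all sums mod 11).
  S_0 = Σ v_i r_i = 1·0 + 8·1 + 10·8 + 8·0 + 6·3 = 106 ≡ 7.
  S_1 = Σ v_i α_i r_i = 1·2·0 + 8·3·1 + 10·10·8 + 8·8·0 + 6·5·3 = 914 ≡ 1.
  α_i^2 mod 11 = [4, 9, 1, 9, 3].
  S_2 = Σ v_i α_i^2 r_i = 1·4·0 + 8·9·1 + 10·1·8 + 8·9·0 + 6·3·3 = 206 ≡ 8.
  S = (7, 1, 8) ≠ 0, so r is not a codeword (an error is present).
Step 3: locate the error. For a single error e at position i, S_ℓ = v_i·e·α_i^ℓ, so α_err = S_1/S_0.
  S_0^{−1} = 7^{−1} = 8 (mod 11), so α_err = 1·8 = 8 ≡ 8 = α_4. Error position i = 4.
  Consistency check: S_2/S_1 = 8·1 = 8 ≡ 8 = α_err ✓ (single-error assumption holds).
Step 4: error magnitude e = S_0/v_4 = S_0·∏_{j≠4}(α_4 − α_j) = 7·7 = 49 ≡ 5 (mod 11).
Step 5: correct position 4: c_4 = r_4 − e = 0 − 5 ≡ 6 (mod 11). Hence c = [0, 1, 8, 6, 3].
  Check: interpolating c through the α_i gives m(x) = 9 + 1·x (degree < 2) with m(α_i) = c_i for every i, so c is indeed a codeword.


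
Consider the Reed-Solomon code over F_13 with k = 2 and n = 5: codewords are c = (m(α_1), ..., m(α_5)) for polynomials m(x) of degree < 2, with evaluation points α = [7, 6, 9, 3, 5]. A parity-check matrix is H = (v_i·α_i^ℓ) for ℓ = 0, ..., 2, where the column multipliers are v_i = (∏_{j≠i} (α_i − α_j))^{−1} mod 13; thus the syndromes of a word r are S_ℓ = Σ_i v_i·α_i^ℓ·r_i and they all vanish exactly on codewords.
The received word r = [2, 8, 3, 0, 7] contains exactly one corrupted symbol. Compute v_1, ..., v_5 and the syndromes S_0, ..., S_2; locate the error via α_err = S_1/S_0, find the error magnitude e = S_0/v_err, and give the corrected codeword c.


S = (11, 3, 2), error at position 5, error magnitude e = 6, c = [2, 8, 3, 0, 1].

Step 1: column multipliers v_i = (∏_{j≠i}(α_i − α_j))^{−1} mod 13.
  i = 1 (α = 7): (7−6)(7−9)(7−3)(7−5) = 1·(−2)·4·2 = −16 ≡ 10, so v_1 = 10^{−1} = 4 (mod 13).
  i = 2 (α = 6): (6−7)(6−9)(6−3)(6−5) = (−1)·(−3)·3·1 = 9 ≡ 9, so v_2 = 9^{−1} = 3 (mod 13).
  i = 3 (α = 9): (9−7)(9−6)(9−3)(9−5) = 2·3·6·4 = 144 ≡ 1, so v_3 = 1^{−1} = 1 (mod 13).
  i = 4 (α = 3): (3−7)(3−6)(3−9)(3−5) = (−4)·(−3)·(−6)·(−2) = 144 ≡ 1, so v_4 = 1^{−1} = 1 (mod 13).
  i = 5 (α = 5): (5−7)(5−6)(5−9)(5−3) = (−2)·(−1)·(−4)·2 = −16 ≡ 10, so v_5 = 10^{−1} = 4 (mod 13).
  v = [4, 3, 1, 1, 4].
Step 2: syndromes of r = [2, 8, 3, 0, 7] (all sums mod 13).
  S_0 = Σ v_i r_i = 4·2 + 3·8 + 1·3 + 1·0 + 4·7 = 63 ≡ 11.
  S_1 = Σ v_i α_i r_i = 4·7·2 + 3·6·8 + 1·9·3 + 1·3·0 + 4·5·7 = 367 ≡ 3.
  α_i^2 mod 13 = [10, 10, 3, 9, 12].
  S_2 = Σ v_i α_i^2 r_i = 4·10·2 + 3·10·8 + 1·3·3 + 1·9·0 + 4·12·7 = 665 ≡ 2.
  S = (11, 3, 2) ≠ 0, so r is not a codeword (an error is present).
Step 3: locate the error. For a single error e at position i, S_ℓ = v_i·e·α_i^ℓ, so α_err = S_1/S_0.
  S_0^{−1} = 11^{−1} = 6 (mod 13), so α_err = 3·6 = 18 ≡ 5 = α_5. Error position i = 5.
  Consistency check: S_2/S_1 = 2·9 = 18 ≡ 5 = α_err ✓ (single-error assumption holds).
Step 4: error magnitude e = S_0/v_5 = S_0·∏_{j≠5}(α_5 − α_j) = 11·10 = 110 ≡ 6 (mod 13).
Step 5: correct position 5: c_5 = r_5 − e = 7 − 6 ≡ 1 (mod 13). Hence c = [2, 8, 3, 0, 1].
  Check: interpolating c through the α_i gives m(x) = 5 + 7·x (degree < 2) with m(α_i) = c_i for every i, so c is indeed a codeword.


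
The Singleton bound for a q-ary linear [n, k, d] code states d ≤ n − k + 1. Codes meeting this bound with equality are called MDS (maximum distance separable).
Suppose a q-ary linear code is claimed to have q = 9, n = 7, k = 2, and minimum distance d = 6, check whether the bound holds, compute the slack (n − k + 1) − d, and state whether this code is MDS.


Singleton RHS = n − k + 1 = 6, slack = 0, bound satisfied, MDS.

Singleton bound: d ≤ n − k + 1.
Here n = 7, k = 2, so n − k + 1 = 6.
Given d = 6, check d ≤ 6: YES.
Slack = (n − k + 1) − d = 0.
The code is MDS (slack = 0).
Description: the claimed parameters are [7, 2, 6]_9; such a code would be MDS (meets Singleton bound).


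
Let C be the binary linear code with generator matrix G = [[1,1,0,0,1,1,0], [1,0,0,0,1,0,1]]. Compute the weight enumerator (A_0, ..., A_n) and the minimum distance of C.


Weight distribution: A_0 = 1, A_3 = 2, A_4 = 1. Minimum distance d = 3.

Enumerate all 2^2 = 4 messages m ∈ F_2^2.
For each, compute codeword c = mG in F_2^7, then tally its weight.
  m = 00 → c = 0000000, weight = 0.
  m = 10 → c = 1100110, weight = 4.
  m = 01 → c = 1000101, weight = 3.
  m = 11 → c = 0100011, weight = 3.
Tally weights:
  weight 0: 1 codewords.
  weight 3: 2 codewords.
  weight 4: 1 codewords.
Minimum distance d = smallest w > 0 with A_w > 0 = 3.
Sanity: Σ A_w = 4 = 2^2 = 4 ✓.


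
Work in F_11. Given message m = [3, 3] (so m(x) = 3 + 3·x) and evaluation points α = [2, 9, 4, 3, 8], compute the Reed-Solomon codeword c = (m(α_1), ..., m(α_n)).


c = [9, 8, 4, 1, 5]

Message polynomial: m(x) = 3 + 3·x (mod 11).
For each evaluation point α_i, compute m(α_i) mod 11:
  α_1 = 2: Horner steps 3 → 9, so m(2) = 9.
  α_2 = 9: Horner steps 3 → 8, so m(9) = 8.
  α_3 = 4: Horner steps 3 → 4, so m(4) = 4.
  α_4 = 3: Horner steps 3 → 1, so m(3) = 1.
  α_5 = 8: Horner steps 3 → 5, so m(8) = 5.
Codeword c = [9, 8, 4, 1, 5] ∈ F_11^5.


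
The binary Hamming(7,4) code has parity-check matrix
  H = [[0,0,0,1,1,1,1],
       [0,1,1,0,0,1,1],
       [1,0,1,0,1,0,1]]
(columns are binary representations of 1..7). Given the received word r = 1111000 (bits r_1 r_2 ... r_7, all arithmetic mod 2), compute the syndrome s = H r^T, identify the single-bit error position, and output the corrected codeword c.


s = (1, 0, 0)^T, error position = 4, corrected codeword c = 1110000

Compute s = H r^T mod 2 one row at a time:
  s_1 = 1 + 0 + 0 + 0 = 1 ≡ 1 (mod 2).
  s_2 = 1 + 1 + 0 + 0 = 2 ≡ 0 (mod 2).
  s_3 = 1 + 1 + 0 + 0 = 2 ≡ 0 (mod 2).
s = (1, 0, 0)^T — this equals column 4 of H (binary 100), so error is at position 4.
Correct: flip bit 4 of r = 1111000 to get c = 1110000.


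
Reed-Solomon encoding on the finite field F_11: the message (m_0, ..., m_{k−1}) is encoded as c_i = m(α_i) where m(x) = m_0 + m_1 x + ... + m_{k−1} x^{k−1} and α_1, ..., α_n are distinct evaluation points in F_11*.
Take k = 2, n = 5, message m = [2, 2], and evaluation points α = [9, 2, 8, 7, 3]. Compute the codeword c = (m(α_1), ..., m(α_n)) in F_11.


c = [9, 6, 7, 5, 8]

Message polynomial: m(x) = 2 + 2·x (mod 11).
For each evaluation point α_i, compute m(α_i) mod 11:
  α_1 = 9: Horner steps 2 → 9, so m(9) = 9.
  α_2 = 2: Horner steps 2 → 6, so m(2) = 6.
  α_3 = 8: Horner steps 2 → 7, so m(8) = 7.
  α_4 = 7: Horner steps 2 → 5, so m(7) = 5.
  α_5 = 3: Horner steps 2 → 8, so m(3) = 8.
Codeword c = [9, 6, 7, 5, 8] ∈ F_11^5.


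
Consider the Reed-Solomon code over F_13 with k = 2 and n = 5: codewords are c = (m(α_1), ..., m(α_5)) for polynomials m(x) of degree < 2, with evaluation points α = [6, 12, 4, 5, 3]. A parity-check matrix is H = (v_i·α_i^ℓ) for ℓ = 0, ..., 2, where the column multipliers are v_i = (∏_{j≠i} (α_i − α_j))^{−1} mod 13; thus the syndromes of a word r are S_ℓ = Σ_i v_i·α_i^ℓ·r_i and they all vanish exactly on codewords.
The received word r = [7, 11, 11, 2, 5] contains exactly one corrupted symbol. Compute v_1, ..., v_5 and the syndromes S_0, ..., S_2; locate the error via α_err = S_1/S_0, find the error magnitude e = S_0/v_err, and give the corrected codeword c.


S = (4, 3, 12), error at position 3, error magnitude e = 1, c = [7, 11, 10, 2, 5].

Step 1: column multipliers v_i = (∏_{j≠i}(α_i − α_j))^{−1} mod 13.
  i = 1 (α = 6): (6−12)(6−4)(6−5)(6−3) = (−6)·2·1·3 = −36 ≡ 3, so v_1 = 3^{−1} = 9 (mod 13).
  i = 2 (α = 12): (12−6)(12−4)(12−5)(12−3) = 6·8·7·9 = 3024 ≡ 8, so v_2 = 8^{−1} = 5 (mod 13).
  i = 3 (α = 4): (4−6)(4−12)(4−5)(4−3) = (−2)·(−8)·(−1)·1 = −16 ≡ 10, so v_3 = 10^{−1} = 4 (mod 13).
  i = 4 (α = 5): (5−6)(5−12)(5−4)(5−3) = (−1)·(−7)·1·2 = 14 ≡ 1, so v_4 = 1^{−1} = 1 (mod 13).
  i = 5 (α = 3): (3−6)(3−12)(3−4)(3−5) = (−3)·(−9)·(−1)·(−2) = 54 ≡ 2, so v_5 = 2^{−1} = 7 (mod 13).
  v = [9, 5, 4, 1, 7].
Step 2: syndromes of r = [7, 11, 11, 2, 5] (all sums mod 13).
  S_0 = Σ v_i r_i = 9·7 + 5·11 + 4·11 + 1·2 + 7·5 = 199 ≡ 4.
  S_1 = Σ v_i α_i r_i = 9·6·7 + 5·12·11 + 4·4·11 + 1·5·2 + 7·3·5 = 1329 ≡ 3.
  α_i^2 mod 13 = [10, 1, 3, 12, 9].
  S_2 = Σ v_i α_i^2 r_i = 9·10·7 + 5·1·11 + 4·3·11 + 1·12·2 + 7·9·5 = 1156 ≡ 12.
  S = (4, 3, 12) ≠ 0, so r is not a codeword (an error is present).
Step 3: locate the error. For a single error e at position i, S_ℓ = v_i·e·α_i^ℓ, so α_err = S_1/S_0.
  S_0^{−1} = 4^{−1} = 10 (mod 13), so α_err = 3·10 = 30 ≡ 4 = α_3. Error position i = 3.
  Consistency check: S_2/S_1 = 12·9 = 108 ≡ 4 = α_err ✓ (single-error assumption holds).
Step 4: error magnitude e = S_0/v_3 = S_0·∏_{j≠3}(α_3 − α_j) = 4·10 = 40 ≡ 1 (mod 13).
Step 5: correct position 3: c_3 = r_3 − e = 11 − 1 ≡ 10 (mod 13). Hence c = [7, 11, 10, 2, 5].
  Check: interpolating c through the α_i gives m(x) = 3 + 5·x (degree < 2) with m(α_i) = c_i for every i, so c is indeed a codeword.


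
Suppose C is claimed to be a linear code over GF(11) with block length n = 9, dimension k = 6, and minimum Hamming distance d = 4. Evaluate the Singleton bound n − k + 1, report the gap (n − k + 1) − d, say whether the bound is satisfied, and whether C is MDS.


Singleton RHS = n − k + 1 = 4, slack = 0, bound satisfied, MDS.

Singleton bound: d ≤ n − k + 1.
Here n = 9, k = 6, so n − k + 1 = 4.
Given d = 4, check d ≤ 4: YES.
Slack = (n − k + 1) − d = 0.
The code is MDS (slack = 0).
Description: the claimed parameters are [9, 6, 4]_11; such a code would be MDS (meets Singleton bound).


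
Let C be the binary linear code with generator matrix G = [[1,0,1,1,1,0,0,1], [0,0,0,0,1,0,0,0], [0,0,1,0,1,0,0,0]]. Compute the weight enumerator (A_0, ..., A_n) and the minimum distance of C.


Weight distribution: A_0 = 1, A_1 = 2, A_2 = 1, A_3 = 1, A_4 = 2, A_5 = 1. Minimum distance d = 1.

Enumerate all 2^3 = 8 messages m ∈ F_2^3.
For each, compute codeword c = mG in F_2^8, then tally its weight.
  m = 000 → c = 00000000, weight = 0.
  m = 100 → c = 10111001, weight = 5.
  m = 010 → c = 00001000, weight = 1.
  m = 110 → c = 10110001, weight = 4.
  m = 001 → c = 00101000, weight = 2.
  m = 101 → c = 10010001, weight = 3.
  m = 011 → c = 00100000, weight = 1.
  m = 111 → c = 10011001, weight = 4.
Tally weights:
  weight 0: 1 codewords.
  weight 1: 2 codewords.
  weight 2: 1 codewords.
  weight 3: 1 codewords.
  weight 4: 2 codewords.
  weight 5: 1 codewords.
Minimum distance d = smallest w > 0 with A_w > 0 = 1.
Sanity: Σ A_w = 8 = 2^3 = 8 ✓.


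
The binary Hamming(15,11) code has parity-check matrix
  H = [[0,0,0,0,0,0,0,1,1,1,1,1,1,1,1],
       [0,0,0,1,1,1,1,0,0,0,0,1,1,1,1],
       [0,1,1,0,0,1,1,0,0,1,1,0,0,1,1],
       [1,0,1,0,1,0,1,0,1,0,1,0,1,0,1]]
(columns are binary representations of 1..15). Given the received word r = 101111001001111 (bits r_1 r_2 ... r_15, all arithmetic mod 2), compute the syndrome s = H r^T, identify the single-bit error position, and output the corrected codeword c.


s = (1, 1, 0, 0)^T, error position = 12, corrected codeword c = 101111001000111

Compute s = H r^T mod 2 one row at a time:
  s_1 = 0 + 1 + 0 + 0 + 1 + 1 + 1 + 1 = 5 ≡ 1 (mod 2).
  s_2 = 1 + 1 + 1 + 0 + 1 + 1 + 1 + 1 = 7 ≡ 1 (mod 2).
  s_3 = 0 + 1 + 1 + 0 + 0 + 0 + 1 + 1 = 4 ≡ 0 (mod 2).
  s_4 = 1 + 1 + 1 + 0 + 1 + 0 + 1 + 1 = 6 ≡ 0 (mod 2).
s = (1, 1, 0, 0)^T — this equals column 12 of H (binary 1100), so error is at position 12.
Correct: flip bit 12 of r = 101111001001111 to get c = 101111001000111.


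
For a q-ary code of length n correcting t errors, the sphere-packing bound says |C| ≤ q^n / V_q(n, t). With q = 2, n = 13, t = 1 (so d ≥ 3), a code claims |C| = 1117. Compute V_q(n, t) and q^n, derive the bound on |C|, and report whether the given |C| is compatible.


V_q(n, t) = 14, q^n = 8192, Hamming bound = 585, |C| = 1117 > bound (violated).

Step 1: Compute V_q(n, t) = Σ_{j=0}^1 C(n, j) (q−1)^j.
  j = 0: C(13,0)·(1)^0 = 1·1 = 1.
  j = 1: C(13,1)·(1)^1 = 13·1 = 13.
  V_q(n, t) = 1 + 13 = 14.
Step 2: q^n = 2^13 = 8192.
Step 3: Hamming bound ⌊q^n / V_q(n,t)⌋ = ⌊8192/14⌋ = 585.
Step 4: Compare |C| = 1117 to 585: violated.
The claimed |C| lies above the Hamming bound, so no 2-ary code of length 13 with d ≥ 3 can have 1117 codewords.


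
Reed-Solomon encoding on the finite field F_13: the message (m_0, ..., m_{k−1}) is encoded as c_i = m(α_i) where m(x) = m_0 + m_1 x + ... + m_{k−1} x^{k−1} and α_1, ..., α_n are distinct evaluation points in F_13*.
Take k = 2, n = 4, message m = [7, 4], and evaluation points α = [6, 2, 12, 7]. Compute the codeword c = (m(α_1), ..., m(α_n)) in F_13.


c = [5, 2, 3, 9]

Message polynomial: m(x) = 7 + 4·x (mod 13).
For each evaluation point α_i, compute m(α_i) mod 13:
  α_1 = 6: Horner steps 4 → 5, so m(6) = 5.
  α_2 = 2: Horner steps 4 → 2, so m(2) = 2.
  α_3 = 12: Horner steps 4 → 3, so m(12) = 3.
  α_4 = 7: Horner steps 4 → 9, so m(7) = 9.
Codeword c = [5, 2, 3, 9] ∈ F_13^4.


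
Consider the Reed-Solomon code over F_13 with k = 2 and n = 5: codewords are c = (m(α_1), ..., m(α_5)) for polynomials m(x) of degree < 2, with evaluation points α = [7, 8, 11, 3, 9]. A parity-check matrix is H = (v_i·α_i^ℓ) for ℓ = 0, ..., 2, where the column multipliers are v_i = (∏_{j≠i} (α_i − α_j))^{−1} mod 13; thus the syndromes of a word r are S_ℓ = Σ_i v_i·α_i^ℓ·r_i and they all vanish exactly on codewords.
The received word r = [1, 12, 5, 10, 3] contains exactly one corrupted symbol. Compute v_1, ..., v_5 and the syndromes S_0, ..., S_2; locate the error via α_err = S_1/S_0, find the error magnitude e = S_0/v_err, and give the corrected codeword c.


S = (5, 1, 8), error at position 2, error magnitude e = 10, c = [1, 2, 5, 10, 3].

Step 1: column multipliers v_i = (∏_{j≠i}(α_i − α_j))^{−1} mod 13.
  i = 1 (α = 7): (7−8)(7−11)(7−3)(7−9) = (−1)·(−4)·4·(−2) = −32 ≡ 7, so v_1 = 7^{−1} = 2 (mod 13).
  i = 2 (α = 8): (8−7)(8−11)(8−3)(8−9) = 1·(−3)·5·(−1) = 15 ≡ 2, so v_2 = 2^{−1} = 7 (mod 13).
  i = 3 (α = 11): (11−7)(11−8)(11−3)(11−9) = 4·3·8·2 = 192 ≡ 10, so v_3 = 10^{−1} = 4 (mod 13).
  i = 4 (α = 3): (3−7)(3−8)(3−11)(3−9) = (−4)·(−5)·(−8)·(−6) = 960 ≡ 11, so v_4 = 11^{−1} = 6 (mod 13).
  i = 5 (α = 9): (9−7)(9−8)(9−11)(9−3) = 2·1·(−2)·6 = −24 ≡ 2, so v_5 = 2^{−1} = 7 (mod 13).
  v = [2, 7, 4, 6, 7].
Step 2: syndromes of r = [1, 12, 5, 10, 3] (all sums mod 13).
  S_0 = Σ v_i r_i = 2·1 + 7·12 + 4·5 + 6·10 + 7·3 = 187 ≡ 5.
  S_1 = Σ v_i α_i r_i = 2·7·1 + 7·8·12 + 4·11·5 + 6·3·10 + 7·9·3 = 1275 ≡ 1.
  α_i^2 mod 13 = [10, 12, 4, 9, 3].
  S_2 = Σ v_i α_i^2 r_i = 2·10·1 + 7·12·12 + 4·4·5 + 6·9·10 + 7·3·3 = 1711 ≡ 8.
  S = (5, 1, 8) ≠ 0, so r is not a codeword (an error is present).
Step 3: locate the error. For a single error e at position i, S_ℓ = v_i·e·α_i^ℓ, so α_err = S_1/S_0.
  S_0^{−1} = 5^{−1} = 8 (mod 13), so α_err = 1·8 = 8 ≡ 8 = α_2. Error position i = 2.
  Consistency check: S_2/S_1 = 8·1 = 8 ≡ 8 = α_err ✓ (single-error assumption holds).
Step 4: error magnitude e = S_0/v_2 = S_0·∏_{j≠2}(α_2 − α_j) = 5·2 = 10 ≡ 10 (mod 13).
Step 5: correct position 2: c_2 = r_2 − e = 12 − 10 ≡ 2 (mod 13). Hence c = [1, 2, 5, 10, 3].
  Check: interpolating c through the α_i gives m(x) = 7 + 1·x (degree < 2) with m(α_i) = c_i for every i, so c is indeed a codeword.


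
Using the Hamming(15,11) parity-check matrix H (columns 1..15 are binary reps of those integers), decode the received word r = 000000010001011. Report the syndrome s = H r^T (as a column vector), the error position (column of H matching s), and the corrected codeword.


s = (0, 1, 0, 1)^T, error position = 5, corrected codeword c = 000010010001011

Compute s = H r^T mod 2 one row at a time:
  s_1 = 1 + 0 + 0 + 0 + 1 + 0 + 1 + 1 = 4 ≡ 0 (mod 2).
  s_2 = 0 + 0 + 0 + 0 + 1 + 0 + 1 + 1 = 3 ≡ 1 (mod 2).
  s_3 = 0 + 0 + 0 + 0 + 0 + 0 + 1 + 1 = 2 ≡ 0 (mod 2).
  s_4 = 0 + 0 + 0 + 0 + 0 + 0 + 0 + 1 = 1 ≡ 1 (mod 2).
s = (0, 1, 0, 1)^T — this equals column 5 of H (binary 0101), so error is at position 5.
Correct: flip bit 5 of r = 000000010001011 to get c = 000010010001011.
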